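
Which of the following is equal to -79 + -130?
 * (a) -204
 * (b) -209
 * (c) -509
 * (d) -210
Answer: b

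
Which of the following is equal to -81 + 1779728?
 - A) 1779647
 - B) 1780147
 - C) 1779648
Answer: A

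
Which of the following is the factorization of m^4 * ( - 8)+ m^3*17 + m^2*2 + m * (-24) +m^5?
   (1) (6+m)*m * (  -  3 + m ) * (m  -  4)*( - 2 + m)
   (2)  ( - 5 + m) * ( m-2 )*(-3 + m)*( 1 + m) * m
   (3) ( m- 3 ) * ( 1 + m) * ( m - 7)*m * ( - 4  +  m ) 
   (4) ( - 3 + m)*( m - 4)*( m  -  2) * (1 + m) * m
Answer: 4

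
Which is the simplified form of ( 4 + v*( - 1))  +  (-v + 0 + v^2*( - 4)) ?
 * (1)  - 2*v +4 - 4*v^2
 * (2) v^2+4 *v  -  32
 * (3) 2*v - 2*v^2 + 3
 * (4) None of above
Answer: 1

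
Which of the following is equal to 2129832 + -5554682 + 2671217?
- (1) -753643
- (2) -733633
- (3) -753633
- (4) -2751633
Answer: 3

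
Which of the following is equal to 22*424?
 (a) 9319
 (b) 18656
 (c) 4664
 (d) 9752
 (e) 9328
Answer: e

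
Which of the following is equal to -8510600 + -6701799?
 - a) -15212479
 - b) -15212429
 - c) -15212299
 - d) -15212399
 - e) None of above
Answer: d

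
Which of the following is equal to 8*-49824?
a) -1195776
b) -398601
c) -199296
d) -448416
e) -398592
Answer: e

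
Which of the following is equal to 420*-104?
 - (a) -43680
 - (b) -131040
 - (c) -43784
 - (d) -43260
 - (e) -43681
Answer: a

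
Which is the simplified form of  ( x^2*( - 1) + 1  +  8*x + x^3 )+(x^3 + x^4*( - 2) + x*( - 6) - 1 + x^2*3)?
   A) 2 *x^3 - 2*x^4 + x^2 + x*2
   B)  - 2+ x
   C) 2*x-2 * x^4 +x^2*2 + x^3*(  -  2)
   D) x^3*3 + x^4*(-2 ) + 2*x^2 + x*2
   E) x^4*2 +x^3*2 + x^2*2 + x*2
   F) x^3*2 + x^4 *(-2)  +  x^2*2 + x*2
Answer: F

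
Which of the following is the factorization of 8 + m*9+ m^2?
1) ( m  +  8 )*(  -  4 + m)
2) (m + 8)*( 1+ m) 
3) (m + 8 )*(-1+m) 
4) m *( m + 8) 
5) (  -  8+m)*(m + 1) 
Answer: 2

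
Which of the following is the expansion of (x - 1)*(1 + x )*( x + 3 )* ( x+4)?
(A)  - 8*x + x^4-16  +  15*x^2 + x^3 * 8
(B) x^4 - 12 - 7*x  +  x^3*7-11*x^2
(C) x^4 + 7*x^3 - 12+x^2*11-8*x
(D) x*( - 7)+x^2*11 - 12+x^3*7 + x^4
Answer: D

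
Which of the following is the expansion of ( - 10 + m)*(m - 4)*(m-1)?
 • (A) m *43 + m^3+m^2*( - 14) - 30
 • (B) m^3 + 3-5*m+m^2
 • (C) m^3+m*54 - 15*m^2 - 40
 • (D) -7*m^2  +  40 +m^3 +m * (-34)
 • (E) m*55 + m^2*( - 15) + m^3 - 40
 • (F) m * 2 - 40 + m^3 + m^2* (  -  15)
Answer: C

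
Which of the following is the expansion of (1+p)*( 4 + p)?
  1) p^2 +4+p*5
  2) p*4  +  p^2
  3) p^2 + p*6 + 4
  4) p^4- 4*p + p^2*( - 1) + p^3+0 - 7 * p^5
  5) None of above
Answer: 1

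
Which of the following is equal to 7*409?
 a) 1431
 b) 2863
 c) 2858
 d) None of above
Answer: b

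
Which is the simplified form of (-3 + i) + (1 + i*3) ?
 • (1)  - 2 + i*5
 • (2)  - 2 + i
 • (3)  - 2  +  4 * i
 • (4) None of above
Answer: 3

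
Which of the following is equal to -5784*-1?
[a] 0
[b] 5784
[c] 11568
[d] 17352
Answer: b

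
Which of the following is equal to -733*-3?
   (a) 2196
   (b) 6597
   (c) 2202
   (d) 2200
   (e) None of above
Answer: e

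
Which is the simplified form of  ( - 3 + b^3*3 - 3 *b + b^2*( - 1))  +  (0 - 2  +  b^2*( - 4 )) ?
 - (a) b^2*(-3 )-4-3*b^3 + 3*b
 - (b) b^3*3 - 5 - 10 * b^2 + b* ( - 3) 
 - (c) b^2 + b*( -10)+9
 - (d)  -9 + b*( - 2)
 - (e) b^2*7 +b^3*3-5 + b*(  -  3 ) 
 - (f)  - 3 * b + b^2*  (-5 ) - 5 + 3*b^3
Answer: f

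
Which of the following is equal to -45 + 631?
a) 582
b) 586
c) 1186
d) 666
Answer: b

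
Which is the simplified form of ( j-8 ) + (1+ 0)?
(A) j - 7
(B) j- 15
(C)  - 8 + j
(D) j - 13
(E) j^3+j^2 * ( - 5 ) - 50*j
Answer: A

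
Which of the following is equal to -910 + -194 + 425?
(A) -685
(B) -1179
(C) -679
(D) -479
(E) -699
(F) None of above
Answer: C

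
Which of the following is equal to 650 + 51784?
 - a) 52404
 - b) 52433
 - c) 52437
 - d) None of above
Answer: d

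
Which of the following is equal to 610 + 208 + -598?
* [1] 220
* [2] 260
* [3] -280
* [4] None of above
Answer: 1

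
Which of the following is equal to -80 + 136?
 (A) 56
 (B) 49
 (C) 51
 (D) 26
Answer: A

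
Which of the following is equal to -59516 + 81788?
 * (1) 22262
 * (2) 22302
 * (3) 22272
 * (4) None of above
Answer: 3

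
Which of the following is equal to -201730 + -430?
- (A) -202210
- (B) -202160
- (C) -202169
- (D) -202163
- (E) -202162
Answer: B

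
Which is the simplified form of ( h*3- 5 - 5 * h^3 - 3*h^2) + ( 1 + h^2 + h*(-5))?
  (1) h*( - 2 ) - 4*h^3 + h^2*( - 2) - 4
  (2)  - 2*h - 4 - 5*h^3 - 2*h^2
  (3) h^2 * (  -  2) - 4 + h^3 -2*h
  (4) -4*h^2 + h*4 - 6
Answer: 2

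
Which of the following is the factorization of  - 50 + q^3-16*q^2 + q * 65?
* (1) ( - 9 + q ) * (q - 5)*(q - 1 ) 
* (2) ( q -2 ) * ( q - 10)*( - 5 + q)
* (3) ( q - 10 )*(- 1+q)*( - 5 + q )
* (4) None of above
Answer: 3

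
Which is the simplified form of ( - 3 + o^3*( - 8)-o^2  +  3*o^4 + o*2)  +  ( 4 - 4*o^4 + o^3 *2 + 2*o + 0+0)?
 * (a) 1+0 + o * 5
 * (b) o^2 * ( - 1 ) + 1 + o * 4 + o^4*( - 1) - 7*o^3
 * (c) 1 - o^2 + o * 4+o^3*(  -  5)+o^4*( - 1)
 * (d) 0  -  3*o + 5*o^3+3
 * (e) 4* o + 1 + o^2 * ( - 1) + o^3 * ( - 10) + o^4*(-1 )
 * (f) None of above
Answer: f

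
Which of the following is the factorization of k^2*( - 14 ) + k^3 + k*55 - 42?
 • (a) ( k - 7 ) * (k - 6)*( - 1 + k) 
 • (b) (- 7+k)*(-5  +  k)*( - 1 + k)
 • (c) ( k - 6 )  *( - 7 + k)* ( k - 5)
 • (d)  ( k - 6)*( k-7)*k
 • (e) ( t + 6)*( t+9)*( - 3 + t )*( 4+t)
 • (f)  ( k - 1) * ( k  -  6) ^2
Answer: a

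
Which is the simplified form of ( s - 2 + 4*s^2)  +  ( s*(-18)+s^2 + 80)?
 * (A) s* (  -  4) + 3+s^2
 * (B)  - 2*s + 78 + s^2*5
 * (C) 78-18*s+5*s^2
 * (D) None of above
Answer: D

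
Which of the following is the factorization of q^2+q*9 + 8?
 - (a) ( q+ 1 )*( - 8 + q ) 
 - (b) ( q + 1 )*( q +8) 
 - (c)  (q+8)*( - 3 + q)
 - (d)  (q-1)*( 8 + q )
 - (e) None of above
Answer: b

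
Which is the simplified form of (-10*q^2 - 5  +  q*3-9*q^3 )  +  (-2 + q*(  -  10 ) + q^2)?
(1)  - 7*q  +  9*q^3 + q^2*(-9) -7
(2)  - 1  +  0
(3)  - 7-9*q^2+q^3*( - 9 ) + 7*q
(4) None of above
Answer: 4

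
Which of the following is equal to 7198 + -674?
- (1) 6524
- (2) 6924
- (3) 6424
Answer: 1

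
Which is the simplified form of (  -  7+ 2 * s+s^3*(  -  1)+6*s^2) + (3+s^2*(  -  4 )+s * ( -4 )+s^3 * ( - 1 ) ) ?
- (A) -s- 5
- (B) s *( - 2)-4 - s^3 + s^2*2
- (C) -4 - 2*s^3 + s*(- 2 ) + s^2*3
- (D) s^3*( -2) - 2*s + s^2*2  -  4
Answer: D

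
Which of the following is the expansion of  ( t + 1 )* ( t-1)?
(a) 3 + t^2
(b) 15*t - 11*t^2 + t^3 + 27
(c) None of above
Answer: c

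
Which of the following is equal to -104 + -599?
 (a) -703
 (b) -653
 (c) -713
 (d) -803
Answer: a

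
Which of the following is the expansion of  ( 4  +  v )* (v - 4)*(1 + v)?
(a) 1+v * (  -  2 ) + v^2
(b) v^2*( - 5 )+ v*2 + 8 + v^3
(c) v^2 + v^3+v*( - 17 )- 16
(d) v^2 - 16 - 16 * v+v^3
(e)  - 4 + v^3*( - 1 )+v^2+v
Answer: d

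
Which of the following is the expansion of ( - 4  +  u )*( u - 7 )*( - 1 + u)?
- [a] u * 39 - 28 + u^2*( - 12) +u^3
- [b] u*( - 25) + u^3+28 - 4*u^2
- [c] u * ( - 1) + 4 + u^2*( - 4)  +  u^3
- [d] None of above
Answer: a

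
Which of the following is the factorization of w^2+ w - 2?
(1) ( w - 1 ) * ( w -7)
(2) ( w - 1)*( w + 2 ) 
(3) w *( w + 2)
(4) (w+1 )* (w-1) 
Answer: 2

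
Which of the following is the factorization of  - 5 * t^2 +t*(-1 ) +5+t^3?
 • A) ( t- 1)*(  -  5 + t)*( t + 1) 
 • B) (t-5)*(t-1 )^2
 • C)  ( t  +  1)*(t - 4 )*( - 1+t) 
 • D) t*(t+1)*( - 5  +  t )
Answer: A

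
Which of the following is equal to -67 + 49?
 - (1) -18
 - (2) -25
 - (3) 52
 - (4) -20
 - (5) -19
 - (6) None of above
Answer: 1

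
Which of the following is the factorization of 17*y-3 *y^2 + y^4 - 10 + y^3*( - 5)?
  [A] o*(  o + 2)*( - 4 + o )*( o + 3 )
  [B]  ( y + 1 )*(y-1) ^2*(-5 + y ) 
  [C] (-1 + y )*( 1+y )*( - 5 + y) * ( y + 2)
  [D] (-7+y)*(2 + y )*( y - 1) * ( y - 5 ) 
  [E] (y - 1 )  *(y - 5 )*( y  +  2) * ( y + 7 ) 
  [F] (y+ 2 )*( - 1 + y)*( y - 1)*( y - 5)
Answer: F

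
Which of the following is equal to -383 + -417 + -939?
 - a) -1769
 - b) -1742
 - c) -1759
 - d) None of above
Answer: d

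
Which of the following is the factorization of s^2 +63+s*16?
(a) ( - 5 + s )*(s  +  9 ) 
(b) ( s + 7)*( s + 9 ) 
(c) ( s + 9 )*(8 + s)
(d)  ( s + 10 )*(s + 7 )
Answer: b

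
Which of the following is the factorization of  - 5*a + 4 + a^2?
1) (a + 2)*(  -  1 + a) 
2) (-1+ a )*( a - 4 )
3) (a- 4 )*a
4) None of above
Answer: 2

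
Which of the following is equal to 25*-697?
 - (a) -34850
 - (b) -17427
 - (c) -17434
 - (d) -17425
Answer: d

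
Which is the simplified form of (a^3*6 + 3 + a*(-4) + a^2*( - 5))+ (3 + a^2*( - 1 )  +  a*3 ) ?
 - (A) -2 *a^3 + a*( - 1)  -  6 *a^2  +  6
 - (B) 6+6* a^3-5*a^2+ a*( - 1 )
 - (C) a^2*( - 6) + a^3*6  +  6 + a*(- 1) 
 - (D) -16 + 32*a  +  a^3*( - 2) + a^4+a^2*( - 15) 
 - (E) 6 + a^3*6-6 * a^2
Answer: C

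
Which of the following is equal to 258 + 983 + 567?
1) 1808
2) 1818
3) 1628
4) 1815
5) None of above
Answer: 1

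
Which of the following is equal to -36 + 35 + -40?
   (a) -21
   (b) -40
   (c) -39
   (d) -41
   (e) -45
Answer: d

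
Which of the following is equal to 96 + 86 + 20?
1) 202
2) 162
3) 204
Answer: 1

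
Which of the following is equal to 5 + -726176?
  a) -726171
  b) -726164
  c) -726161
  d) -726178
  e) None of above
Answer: a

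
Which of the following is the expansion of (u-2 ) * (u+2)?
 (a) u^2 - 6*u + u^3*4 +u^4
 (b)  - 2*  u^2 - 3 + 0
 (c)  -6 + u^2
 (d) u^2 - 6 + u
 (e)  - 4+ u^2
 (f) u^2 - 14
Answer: e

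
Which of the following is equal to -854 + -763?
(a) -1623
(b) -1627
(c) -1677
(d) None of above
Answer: d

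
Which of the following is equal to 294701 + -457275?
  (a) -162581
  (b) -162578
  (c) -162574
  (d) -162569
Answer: c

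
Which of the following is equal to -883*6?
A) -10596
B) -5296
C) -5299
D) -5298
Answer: D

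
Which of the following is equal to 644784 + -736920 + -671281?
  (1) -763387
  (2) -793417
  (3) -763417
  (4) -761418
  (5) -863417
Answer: 3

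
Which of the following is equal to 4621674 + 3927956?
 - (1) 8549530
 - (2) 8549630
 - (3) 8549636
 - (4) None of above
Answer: 2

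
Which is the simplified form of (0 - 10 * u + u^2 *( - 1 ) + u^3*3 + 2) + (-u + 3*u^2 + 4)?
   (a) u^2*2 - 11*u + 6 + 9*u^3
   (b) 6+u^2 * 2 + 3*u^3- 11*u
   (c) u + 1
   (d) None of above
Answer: b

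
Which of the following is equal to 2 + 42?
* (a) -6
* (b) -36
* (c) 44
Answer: c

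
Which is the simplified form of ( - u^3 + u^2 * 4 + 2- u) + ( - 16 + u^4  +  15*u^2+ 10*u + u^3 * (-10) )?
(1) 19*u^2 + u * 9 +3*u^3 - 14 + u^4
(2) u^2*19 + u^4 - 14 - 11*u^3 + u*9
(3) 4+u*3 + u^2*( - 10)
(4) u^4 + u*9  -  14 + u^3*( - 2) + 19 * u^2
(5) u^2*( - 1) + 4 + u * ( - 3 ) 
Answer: 2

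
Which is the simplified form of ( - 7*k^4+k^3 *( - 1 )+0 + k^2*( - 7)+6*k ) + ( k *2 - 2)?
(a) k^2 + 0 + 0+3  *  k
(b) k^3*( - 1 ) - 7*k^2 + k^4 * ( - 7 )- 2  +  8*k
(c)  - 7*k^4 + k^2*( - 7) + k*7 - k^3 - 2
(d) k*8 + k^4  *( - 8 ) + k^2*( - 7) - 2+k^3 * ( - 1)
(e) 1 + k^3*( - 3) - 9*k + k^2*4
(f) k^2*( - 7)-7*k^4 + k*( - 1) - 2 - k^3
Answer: b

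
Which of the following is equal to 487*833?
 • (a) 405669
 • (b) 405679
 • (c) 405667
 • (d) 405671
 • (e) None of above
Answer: d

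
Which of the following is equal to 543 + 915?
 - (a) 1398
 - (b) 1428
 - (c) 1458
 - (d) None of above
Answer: c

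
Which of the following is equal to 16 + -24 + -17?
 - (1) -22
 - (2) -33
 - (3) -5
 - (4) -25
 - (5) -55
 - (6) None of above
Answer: 4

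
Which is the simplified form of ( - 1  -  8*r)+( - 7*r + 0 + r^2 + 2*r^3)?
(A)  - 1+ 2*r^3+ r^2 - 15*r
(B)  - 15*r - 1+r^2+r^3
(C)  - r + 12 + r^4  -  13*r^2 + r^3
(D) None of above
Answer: A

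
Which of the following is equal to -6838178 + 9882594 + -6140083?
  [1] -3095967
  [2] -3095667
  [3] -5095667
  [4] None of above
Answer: 2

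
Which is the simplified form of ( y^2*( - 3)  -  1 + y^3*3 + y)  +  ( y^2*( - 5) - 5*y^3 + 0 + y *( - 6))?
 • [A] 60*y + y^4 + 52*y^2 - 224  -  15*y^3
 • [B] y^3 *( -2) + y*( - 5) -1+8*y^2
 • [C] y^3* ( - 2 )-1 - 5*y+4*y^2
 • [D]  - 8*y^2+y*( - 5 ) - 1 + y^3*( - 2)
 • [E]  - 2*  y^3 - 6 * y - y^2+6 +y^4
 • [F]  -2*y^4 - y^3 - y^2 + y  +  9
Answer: D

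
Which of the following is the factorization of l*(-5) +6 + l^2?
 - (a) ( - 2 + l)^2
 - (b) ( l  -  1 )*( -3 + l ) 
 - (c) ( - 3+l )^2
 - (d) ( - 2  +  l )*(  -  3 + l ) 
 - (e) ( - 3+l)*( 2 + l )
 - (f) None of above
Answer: d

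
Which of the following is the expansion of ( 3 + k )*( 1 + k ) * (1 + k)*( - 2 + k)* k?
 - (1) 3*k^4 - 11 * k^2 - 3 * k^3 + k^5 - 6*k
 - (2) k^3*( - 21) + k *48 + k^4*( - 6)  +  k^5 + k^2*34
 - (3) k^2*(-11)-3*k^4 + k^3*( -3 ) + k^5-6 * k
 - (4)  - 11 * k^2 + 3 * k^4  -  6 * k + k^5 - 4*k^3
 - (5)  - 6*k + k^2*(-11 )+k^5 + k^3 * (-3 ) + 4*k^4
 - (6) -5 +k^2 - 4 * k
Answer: 1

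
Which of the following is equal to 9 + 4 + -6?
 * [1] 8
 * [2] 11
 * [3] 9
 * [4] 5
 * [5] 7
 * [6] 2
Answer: 5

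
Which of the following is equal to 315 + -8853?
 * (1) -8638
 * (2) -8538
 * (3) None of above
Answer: 2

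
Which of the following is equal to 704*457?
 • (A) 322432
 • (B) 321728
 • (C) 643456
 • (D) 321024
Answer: B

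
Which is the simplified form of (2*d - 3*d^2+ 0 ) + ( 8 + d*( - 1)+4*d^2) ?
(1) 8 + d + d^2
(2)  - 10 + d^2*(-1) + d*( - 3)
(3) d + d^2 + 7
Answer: 1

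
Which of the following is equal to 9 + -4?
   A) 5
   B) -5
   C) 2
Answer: A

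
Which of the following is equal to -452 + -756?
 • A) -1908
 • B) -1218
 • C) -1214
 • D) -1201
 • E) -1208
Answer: E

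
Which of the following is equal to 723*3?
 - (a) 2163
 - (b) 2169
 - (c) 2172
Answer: b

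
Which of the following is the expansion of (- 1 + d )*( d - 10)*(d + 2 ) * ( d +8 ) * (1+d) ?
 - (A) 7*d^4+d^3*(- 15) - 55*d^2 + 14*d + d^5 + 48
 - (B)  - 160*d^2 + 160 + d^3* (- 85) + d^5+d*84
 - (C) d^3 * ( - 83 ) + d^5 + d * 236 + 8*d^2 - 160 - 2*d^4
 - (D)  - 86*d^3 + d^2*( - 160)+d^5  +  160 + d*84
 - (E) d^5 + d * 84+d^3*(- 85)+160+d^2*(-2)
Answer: B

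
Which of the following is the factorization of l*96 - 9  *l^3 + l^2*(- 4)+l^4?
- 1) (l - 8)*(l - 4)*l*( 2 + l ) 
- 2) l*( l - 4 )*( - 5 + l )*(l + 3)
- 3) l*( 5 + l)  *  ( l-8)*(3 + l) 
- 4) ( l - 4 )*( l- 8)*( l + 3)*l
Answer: 4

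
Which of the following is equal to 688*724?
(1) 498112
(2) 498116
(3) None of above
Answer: 1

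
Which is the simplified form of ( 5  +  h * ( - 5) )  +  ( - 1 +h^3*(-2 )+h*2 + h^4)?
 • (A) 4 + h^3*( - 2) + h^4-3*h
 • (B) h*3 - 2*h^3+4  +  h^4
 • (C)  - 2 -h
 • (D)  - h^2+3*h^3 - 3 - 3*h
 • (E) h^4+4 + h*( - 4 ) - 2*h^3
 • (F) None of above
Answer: A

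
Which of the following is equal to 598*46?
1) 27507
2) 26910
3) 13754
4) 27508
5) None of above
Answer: 4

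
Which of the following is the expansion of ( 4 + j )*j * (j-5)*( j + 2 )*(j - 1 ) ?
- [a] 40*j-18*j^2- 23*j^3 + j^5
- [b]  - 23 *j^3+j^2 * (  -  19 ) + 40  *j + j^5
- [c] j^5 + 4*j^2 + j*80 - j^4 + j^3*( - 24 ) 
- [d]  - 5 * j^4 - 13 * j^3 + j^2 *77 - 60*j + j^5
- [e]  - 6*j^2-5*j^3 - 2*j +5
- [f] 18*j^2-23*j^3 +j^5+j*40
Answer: a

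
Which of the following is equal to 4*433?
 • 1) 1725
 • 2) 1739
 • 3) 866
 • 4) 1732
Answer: 4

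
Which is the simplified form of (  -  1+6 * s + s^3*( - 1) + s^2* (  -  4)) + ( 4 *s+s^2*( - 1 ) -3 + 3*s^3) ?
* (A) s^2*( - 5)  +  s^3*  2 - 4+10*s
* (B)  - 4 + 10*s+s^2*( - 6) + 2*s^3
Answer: A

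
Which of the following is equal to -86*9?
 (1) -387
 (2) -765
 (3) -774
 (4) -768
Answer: 3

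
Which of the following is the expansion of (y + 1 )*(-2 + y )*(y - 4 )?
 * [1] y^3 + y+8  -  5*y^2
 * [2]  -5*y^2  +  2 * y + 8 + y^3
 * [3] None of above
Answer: 2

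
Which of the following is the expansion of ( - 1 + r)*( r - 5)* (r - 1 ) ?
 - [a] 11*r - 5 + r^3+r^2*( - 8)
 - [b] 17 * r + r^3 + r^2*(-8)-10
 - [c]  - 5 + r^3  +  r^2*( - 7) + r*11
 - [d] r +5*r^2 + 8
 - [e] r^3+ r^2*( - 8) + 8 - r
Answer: c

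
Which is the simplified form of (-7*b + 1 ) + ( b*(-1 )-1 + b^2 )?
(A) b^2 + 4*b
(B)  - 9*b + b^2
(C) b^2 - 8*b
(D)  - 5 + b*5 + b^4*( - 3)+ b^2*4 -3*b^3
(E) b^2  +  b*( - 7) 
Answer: C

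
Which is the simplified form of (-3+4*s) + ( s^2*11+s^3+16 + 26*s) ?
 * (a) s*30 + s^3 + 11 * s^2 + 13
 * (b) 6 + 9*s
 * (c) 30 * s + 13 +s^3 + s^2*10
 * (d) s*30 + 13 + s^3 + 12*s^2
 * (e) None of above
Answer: a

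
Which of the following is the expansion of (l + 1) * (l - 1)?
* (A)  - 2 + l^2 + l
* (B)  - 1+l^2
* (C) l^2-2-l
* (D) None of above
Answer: B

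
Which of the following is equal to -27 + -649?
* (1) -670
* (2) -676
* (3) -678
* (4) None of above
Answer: 2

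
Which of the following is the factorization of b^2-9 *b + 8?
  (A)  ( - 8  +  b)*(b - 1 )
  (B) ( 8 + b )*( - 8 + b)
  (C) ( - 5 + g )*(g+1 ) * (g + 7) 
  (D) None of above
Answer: A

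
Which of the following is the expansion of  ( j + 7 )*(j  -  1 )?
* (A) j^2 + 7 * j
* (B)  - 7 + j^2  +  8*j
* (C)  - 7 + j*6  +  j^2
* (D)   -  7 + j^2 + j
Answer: C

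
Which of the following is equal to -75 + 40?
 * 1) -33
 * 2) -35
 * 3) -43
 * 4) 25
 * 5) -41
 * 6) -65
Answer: 2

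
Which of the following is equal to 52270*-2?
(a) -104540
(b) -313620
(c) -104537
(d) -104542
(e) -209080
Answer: a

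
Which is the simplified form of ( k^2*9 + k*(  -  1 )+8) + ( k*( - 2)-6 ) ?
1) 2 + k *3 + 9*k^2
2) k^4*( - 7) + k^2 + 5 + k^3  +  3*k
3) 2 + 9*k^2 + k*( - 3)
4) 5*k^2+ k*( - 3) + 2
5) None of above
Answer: 3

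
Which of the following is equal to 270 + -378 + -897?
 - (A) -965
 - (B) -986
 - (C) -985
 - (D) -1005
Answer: D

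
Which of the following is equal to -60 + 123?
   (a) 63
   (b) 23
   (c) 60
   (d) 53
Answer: a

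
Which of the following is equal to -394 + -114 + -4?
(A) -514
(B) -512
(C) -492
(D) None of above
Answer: B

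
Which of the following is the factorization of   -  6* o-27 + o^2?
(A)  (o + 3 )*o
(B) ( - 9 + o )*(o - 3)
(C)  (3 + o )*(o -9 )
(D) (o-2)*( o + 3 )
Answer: C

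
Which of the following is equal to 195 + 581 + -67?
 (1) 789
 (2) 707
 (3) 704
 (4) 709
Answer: 4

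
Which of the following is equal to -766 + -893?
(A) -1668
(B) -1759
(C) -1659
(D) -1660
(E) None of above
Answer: C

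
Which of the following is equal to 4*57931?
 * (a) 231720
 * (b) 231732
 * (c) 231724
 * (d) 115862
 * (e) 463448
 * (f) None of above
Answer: c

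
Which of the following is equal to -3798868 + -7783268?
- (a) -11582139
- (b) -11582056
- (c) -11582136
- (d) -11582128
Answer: c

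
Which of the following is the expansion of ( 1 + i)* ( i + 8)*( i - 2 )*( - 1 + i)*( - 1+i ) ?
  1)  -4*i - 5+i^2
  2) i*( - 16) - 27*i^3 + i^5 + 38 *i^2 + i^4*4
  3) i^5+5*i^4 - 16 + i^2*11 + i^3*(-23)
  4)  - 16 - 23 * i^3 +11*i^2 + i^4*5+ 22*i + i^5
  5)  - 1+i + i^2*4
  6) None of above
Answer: 4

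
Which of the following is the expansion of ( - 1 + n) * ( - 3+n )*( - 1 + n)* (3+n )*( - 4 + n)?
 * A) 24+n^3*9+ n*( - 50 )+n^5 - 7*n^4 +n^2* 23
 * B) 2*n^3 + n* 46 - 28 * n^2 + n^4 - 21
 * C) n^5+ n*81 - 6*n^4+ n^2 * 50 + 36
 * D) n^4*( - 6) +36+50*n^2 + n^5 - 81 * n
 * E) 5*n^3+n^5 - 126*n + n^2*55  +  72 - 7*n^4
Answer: D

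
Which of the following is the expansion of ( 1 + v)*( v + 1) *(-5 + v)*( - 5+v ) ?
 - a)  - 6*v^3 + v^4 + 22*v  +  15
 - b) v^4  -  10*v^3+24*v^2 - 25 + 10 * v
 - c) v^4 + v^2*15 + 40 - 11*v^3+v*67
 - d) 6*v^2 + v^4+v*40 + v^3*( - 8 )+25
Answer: d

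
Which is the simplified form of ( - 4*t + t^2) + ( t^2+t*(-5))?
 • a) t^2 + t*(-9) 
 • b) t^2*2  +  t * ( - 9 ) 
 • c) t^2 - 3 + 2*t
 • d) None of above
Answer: b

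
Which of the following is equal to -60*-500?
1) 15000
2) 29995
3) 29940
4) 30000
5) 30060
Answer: 4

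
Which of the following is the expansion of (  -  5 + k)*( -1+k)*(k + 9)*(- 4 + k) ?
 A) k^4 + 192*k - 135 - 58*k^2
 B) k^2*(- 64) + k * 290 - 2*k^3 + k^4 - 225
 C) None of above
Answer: C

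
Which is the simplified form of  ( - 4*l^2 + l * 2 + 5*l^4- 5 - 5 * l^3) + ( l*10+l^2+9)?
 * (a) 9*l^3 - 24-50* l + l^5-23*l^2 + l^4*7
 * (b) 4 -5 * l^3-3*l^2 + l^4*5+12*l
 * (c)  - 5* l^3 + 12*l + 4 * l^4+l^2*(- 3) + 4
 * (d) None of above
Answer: b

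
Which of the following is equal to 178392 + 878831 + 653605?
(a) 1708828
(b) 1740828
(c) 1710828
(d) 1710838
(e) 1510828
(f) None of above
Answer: c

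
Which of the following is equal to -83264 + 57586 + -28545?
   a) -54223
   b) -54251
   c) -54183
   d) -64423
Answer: a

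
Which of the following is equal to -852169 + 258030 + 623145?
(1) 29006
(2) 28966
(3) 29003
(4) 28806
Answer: 1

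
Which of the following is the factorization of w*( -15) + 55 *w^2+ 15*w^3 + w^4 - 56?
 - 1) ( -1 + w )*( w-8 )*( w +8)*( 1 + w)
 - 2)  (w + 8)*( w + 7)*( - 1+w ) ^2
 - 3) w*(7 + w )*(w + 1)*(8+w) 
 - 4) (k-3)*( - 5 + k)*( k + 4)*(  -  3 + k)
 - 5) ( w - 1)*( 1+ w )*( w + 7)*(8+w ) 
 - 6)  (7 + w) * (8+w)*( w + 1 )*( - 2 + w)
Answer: 5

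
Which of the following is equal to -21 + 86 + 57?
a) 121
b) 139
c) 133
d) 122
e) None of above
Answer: d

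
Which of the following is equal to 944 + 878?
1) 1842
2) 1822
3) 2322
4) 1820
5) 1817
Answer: 2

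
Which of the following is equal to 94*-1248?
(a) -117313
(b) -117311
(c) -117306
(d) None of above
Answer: d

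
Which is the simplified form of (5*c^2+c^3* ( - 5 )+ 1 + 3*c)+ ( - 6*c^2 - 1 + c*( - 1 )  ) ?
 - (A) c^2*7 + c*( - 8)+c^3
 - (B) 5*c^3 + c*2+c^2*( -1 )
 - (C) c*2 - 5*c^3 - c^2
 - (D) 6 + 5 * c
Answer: C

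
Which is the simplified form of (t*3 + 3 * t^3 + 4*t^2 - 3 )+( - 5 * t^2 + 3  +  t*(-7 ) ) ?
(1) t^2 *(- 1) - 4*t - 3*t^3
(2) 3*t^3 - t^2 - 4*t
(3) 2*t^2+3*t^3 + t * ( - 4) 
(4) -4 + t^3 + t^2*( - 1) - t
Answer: 2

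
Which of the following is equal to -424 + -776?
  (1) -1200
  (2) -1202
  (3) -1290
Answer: 1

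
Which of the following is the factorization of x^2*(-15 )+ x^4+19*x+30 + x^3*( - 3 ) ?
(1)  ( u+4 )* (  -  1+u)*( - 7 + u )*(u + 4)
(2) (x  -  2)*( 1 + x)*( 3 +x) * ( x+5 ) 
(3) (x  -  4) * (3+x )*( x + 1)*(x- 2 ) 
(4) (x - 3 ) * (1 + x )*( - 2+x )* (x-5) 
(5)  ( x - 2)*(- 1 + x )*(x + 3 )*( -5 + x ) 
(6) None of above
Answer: 6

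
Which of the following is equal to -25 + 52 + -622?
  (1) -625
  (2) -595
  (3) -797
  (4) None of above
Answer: 2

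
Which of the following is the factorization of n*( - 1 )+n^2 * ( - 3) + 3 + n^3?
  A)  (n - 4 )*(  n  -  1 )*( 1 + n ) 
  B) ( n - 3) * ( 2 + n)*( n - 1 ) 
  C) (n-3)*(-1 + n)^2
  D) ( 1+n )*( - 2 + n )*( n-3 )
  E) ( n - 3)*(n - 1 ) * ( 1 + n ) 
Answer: E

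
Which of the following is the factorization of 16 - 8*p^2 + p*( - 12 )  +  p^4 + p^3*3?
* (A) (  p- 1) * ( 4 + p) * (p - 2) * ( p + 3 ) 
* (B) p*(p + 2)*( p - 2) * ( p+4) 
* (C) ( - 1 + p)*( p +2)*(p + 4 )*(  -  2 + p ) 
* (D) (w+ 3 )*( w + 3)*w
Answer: C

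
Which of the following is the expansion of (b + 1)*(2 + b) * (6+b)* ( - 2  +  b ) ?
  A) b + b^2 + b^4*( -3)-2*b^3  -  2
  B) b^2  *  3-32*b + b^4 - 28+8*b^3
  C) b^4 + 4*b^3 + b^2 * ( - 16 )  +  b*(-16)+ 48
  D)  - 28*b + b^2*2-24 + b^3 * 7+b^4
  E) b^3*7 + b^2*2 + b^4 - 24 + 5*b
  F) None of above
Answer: D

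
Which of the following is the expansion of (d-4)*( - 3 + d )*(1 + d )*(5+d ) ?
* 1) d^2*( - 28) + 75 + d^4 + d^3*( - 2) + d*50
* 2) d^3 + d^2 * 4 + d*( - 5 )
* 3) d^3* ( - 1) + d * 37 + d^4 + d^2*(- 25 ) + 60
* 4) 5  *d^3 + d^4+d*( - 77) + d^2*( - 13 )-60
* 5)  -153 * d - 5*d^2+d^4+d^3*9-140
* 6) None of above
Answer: 3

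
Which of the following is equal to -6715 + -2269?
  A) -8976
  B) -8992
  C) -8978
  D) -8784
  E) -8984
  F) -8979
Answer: E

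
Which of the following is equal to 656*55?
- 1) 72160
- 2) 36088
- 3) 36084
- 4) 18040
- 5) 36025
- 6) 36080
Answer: 6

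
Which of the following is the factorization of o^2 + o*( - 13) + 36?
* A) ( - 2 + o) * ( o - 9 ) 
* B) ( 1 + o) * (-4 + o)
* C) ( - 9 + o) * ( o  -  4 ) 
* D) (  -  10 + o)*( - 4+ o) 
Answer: C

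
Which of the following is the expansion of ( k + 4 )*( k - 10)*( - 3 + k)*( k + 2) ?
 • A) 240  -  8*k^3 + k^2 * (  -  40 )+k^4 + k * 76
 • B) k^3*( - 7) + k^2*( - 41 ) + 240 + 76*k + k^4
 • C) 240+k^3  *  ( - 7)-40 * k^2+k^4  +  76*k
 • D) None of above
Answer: C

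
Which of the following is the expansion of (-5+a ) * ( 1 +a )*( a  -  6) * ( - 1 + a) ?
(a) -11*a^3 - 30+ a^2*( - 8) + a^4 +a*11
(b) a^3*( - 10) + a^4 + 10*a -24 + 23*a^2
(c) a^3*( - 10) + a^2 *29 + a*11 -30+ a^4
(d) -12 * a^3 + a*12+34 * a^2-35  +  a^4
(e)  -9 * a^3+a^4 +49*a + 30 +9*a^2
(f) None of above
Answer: f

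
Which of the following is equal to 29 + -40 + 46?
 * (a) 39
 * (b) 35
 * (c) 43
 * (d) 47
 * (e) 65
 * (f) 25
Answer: b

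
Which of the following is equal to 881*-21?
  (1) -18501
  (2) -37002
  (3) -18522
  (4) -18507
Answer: 1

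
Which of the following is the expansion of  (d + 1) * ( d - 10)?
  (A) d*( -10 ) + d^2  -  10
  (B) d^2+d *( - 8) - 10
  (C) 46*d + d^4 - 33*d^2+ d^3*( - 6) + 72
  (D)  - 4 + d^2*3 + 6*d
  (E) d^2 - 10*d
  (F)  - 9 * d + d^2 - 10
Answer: F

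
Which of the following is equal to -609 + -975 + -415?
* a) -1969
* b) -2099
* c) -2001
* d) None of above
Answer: d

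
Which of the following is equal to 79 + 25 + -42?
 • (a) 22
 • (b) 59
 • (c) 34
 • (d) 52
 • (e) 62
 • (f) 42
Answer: e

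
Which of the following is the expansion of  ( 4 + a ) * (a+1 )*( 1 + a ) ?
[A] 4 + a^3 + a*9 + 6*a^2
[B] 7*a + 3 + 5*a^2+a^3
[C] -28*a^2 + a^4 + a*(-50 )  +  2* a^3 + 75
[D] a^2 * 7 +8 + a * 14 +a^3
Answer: A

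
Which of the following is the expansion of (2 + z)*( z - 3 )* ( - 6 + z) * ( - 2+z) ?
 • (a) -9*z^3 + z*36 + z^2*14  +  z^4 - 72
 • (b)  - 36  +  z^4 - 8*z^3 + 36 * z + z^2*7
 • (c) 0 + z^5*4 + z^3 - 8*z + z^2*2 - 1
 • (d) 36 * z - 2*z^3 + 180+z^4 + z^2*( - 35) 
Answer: a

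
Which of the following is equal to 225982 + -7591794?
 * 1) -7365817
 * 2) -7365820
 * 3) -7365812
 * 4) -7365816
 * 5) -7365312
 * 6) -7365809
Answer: 3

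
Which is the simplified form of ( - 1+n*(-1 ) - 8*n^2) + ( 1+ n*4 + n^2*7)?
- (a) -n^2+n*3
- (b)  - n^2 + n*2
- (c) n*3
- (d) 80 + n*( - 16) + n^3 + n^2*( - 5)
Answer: a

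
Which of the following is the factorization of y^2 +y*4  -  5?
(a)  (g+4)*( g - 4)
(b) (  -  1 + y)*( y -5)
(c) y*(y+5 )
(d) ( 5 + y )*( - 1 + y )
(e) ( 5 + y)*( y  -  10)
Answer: d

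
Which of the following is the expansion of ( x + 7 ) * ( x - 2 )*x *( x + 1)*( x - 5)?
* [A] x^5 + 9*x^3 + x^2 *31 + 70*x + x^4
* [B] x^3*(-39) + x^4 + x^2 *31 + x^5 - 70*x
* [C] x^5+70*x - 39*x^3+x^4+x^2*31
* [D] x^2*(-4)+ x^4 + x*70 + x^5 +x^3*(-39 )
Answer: C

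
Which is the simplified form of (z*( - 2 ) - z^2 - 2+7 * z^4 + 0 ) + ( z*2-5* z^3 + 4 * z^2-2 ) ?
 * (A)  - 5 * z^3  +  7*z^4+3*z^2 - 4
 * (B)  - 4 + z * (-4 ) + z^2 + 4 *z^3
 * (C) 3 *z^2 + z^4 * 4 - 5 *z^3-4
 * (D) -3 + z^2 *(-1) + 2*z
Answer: A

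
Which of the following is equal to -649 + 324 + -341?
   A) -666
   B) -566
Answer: A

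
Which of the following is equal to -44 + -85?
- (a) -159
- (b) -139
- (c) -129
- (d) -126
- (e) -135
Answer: c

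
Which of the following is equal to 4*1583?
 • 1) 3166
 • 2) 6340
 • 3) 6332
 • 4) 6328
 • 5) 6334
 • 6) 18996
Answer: 3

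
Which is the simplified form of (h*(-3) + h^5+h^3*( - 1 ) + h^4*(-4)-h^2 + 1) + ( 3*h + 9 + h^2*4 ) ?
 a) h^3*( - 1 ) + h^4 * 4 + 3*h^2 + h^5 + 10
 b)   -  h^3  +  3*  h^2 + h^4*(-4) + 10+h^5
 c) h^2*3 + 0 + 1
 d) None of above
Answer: b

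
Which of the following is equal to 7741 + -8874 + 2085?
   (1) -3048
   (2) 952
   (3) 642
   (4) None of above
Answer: 2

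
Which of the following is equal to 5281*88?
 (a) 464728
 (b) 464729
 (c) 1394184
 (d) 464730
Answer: a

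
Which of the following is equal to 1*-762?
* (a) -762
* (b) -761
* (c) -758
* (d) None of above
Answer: a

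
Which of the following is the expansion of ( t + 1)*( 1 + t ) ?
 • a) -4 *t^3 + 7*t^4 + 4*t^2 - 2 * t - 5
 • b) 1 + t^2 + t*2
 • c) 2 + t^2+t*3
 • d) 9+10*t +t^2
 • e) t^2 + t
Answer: b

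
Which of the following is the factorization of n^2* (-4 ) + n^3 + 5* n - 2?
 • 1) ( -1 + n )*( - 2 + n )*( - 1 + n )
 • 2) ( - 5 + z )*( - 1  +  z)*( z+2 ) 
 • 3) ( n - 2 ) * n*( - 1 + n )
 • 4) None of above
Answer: 1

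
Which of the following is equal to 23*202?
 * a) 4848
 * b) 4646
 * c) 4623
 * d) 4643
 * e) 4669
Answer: b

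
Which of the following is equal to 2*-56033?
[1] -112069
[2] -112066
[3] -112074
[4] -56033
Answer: 2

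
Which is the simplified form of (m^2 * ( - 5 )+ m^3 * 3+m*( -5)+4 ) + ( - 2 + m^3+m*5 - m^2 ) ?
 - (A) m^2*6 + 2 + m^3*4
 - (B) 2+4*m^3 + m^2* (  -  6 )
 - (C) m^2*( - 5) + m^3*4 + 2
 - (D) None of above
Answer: B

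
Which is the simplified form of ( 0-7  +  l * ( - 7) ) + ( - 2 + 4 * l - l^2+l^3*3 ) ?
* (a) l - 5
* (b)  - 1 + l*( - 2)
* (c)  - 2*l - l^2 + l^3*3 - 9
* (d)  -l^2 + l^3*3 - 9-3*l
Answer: d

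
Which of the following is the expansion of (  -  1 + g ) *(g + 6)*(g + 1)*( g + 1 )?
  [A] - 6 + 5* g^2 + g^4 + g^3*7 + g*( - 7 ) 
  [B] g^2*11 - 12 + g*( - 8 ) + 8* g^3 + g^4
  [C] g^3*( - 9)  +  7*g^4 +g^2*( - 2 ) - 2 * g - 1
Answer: A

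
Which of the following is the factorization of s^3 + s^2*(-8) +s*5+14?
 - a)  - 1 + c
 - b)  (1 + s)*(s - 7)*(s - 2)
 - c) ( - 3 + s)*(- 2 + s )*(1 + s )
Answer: b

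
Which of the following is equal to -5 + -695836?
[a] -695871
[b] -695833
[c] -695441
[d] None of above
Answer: d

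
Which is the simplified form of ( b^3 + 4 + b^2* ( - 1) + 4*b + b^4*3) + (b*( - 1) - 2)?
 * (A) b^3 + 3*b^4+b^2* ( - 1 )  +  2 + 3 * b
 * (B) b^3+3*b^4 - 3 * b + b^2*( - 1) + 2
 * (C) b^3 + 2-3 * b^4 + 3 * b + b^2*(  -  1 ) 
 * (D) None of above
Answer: A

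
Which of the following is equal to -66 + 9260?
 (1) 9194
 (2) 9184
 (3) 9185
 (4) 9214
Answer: 1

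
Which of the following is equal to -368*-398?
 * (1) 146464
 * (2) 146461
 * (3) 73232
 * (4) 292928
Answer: 1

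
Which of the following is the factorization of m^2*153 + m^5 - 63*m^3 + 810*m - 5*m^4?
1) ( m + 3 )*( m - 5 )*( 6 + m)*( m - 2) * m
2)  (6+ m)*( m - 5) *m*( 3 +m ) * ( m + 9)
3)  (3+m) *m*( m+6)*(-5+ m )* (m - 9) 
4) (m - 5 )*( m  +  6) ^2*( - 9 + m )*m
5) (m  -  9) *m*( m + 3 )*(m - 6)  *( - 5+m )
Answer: 3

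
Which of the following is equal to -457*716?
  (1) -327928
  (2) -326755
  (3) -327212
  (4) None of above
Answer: 3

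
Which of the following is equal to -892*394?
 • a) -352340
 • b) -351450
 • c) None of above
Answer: c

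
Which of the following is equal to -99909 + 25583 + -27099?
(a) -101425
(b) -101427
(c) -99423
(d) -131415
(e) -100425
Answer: a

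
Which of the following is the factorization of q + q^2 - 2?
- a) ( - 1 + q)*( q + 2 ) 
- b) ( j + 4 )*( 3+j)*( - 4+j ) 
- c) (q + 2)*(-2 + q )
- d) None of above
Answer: a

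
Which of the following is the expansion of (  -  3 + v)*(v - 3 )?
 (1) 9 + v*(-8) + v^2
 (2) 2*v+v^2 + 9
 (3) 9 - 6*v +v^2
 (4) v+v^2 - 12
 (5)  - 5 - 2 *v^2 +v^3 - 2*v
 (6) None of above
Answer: 3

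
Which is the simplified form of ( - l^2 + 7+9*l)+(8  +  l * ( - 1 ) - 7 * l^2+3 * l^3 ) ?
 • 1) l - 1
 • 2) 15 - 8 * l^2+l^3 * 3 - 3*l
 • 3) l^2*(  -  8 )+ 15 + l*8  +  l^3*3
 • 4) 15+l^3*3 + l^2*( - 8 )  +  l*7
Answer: 3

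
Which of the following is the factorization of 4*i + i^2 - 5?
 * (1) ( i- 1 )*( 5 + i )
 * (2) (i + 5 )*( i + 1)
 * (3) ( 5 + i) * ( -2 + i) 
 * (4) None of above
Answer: 1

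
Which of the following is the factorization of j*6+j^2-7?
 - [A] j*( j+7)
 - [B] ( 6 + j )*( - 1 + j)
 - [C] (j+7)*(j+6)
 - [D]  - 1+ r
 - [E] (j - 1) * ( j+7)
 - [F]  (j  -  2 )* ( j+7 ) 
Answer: E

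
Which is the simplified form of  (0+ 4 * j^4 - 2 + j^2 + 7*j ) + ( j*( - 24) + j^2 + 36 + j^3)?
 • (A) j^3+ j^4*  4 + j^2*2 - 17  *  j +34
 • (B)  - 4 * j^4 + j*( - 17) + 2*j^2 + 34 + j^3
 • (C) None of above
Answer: A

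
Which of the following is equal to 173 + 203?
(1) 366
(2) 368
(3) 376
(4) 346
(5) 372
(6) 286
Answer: 3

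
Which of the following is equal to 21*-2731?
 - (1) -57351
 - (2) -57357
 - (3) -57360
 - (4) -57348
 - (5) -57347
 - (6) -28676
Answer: 1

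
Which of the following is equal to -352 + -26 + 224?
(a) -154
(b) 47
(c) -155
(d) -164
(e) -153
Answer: a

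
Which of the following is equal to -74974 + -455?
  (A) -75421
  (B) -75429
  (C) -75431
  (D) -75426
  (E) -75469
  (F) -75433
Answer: B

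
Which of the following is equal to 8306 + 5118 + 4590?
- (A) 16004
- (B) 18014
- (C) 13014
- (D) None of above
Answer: B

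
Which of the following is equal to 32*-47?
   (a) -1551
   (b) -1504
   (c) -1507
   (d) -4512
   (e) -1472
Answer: b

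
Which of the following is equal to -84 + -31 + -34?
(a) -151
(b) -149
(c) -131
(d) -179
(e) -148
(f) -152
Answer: b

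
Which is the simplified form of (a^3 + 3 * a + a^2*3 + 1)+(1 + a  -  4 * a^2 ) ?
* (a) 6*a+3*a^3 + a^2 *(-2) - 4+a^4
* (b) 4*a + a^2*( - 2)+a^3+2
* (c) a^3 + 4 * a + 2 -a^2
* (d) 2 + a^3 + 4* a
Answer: c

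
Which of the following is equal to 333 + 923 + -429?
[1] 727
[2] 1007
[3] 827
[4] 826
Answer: 3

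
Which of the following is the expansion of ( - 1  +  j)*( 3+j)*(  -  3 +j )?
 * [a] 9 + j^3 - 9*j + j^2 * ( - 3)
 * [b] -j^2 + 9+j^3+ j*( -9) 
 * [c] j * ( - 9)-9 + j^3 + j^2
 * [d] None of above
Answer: b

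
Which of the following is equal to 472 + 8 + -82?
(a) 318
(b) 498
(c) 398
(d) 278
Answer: c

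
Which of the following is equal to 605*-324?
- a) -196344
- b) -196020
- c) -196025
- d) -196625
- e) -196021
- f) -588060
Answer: b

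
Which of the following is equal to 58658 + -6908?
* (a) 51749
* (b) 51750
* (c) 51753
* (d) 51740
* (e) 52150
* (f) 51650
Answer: b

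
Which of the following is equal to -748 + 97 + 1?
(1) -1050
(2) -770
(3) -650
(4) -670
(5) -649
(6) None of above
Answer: 3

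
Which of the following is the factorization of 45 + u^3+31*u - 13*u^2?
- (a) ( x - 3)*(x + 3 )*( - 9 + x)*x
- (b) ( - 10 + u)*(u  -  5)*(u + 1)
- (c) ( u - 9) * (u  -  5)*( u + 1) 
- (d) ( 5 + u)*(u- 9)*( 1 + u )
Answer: c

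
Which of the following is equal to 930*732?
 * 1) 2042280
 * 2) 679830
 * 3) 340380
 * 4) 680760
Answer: 4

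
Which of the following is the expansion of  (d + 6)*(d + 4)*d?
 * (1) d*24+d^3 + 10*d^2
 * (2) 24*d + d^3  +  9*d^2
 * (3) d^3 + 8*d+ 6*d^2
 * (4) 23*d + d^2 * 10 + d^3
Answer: 1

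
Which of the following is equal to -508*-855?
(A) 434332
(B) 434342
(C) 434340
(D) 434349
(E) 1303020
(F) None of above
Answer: C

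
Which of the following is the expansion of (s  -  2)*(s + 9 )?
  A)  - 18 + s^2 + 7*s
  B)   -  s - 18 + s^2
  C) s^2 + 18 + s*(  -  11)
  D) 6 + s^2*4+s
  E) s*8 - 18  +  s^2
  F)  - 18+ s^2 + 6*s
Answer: A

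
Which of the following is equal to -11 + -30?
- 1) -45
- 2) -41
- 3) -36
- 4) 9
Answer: 2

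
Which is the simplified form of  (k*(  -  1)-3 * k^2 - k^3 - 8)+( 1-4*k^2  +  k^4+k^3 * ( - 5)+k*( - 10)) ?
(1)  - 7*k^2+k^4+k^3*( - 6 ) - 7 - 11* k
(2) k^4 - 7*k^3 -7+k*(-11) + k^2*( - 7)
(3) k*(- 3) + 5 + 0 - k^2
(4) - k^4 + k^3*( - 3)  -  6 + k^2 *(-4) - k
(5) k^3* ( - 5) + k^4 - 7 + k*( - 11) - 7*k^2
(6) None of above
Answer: 1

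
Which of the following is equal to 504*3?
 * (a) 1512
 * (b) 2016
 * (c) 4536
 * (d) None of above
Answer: a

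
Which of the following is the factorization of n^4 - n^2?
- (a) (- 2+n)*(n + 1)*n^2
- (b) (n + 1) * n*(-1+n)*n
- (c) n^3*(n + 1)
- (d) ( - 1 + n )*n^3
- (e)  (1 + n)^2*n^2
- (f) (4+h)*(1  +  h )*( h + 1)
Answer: b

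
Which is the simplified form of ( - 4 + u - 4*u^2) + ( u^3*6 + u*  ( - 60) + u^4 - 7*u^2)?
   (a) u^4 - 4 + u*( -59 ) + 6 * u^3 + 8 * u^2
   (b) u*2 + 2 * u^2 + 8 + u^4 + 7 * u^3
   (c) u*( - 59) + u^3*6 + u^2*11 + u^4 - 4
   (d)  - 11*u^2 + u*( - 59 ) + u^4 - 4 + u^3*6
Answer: d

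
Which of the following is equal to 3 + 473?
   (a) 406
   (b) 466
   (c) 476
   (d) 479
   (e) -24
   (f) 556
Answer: c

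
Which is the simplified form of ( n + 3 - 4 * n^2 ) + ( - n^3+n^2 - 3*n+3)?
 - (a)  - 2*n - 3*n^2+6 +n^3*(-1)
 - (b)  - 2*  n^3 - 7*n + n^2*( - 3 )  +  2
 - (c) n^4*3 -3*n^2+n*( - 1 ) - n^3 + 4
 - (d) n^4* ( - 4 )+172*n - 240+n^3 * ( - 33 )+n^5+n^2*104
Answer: a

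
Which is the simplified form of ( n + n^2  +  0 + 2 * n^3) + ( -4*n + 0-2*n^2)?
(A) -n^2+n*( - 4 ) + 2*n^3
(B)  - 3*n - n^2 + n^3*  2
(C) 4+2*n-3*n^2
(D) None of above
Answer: B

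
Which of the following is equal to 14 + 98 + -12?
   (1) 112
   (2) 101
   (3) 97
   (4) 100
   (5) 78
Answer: 4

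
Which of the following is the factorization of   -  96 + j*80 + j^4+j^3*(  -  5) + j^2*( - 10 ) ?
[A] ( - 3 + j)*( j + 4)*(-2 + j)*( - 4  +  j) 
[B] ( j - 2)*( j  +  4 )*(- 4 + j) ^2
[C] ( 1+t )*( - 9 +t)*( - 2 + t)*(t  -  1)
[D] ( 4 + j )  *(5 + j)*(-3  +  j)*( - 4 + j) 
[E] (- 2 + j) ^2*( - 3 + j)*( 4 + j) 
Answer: A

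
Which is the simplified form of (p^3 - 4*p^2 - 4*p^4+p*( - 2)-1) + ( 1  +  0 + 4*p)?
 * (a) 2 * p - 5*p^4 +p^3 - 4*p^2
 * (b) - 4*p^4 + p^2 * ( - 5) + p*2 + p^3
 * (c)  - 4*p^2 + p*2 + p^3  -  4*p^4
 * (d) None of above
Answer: c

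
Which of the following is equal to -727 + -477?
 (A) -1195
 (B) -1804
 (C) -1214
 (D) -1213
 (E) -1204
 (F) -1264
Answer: E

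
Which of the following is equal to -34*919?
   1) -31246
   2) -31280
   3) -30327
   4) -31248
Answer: 1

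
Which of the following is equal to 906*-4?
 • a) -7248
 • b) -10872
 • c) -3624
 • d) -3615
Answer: c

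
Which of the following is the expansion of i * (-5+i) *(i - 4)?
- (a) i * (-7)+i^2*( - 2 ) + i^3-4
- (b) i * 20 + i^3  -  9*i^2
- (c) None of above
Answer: b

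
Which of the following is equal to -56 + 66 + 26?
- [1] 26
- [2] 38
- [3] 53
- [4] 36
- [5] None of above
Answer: 4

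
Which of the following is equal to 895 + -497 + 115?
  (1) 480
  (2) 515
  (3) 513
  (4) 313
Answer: 3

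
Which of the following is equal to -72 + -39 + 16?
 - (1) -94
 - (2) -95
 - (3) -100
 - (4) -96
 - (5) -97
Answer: 2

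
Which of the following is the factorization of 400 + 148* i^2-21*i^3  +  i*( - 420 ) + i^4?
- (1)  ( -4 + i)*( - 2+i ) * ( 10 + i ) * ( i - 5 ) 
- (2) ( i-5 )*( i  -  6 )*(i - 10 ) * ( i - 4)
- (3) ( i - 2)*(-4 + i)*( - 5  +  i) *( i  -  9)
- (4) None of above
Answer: 4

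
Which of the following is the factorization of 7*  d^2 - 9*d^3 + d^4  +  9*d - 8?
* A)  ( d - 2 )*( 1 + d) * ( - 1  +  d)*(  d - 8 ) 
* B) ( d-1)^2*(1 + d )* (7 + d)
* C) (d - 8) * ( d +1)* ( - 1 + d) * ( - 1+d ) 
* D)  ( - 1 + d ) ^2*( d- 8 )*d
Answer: C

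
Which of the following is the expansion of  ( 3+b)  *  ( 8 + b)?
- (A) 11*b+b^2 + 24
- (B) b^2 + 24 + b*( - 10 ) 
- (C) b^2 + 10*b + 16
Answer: A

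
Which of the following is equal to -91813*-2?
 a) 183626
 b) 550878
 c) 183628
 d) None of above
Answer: a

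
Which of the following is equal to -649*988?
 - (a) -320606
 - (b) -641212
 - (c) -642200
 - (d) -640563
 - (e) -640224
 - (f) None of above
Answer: b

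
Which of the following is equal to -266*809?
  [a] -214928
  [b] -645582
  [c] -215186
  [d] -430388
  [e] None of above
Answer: e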